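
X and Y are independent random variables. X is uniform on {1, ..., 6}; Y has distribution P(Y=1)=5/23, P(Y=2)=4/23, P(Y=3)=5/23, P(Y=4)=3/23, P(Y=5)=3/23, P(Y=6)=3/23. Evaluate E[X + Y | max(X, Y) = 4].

P(max(X, Y) = 4) = 13/69.
Summing (X+Y)·P(x,y) over outcomes with max(X, Y) = 4 gives 27/23.
E[X + Y | max(X, Y) = 4] = (27/23) / (13/69) = 81/13.

81/13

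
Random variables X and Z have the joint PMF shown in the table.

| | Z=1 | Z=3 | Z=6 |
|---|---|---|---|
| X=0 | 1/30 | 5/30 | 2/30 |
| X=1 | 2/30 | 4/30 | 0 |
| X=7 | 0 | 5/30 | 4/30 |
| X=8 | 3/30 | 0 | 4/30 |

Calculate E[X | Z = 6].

P(Z = 6) = 1/3.
Σ X·P over the event = 0·(2/30) + 7·(4/30) + 8·(4/30) = 2.
E[X | Z = 6] = (2) / (1/3) = 6.

6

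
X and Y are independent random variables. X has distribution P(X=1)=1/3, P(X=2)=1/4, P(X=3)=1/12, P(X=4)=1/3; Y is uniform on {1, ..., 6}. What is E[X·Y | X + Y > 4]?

P(X + Y > 4) = 53/72.
Summing XY·P(x,y) over outcomes with X + Y > 4 gives 47/6.
E[X·Y | X + Y > 4] = (47/6) / (53/72) = 564/53.

564/53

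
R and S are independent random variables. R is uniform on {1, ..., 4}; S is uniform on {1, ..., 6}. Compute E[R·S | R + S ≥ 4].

P(R + S ≥ 4) = 7/8.
Summing RS·P(x,y) over outcomes with R + S ≥ 4 gives 205/24.
E[R·S | R + S ≥ 4] = (205/24) / (7/8) = 205/21.

205/21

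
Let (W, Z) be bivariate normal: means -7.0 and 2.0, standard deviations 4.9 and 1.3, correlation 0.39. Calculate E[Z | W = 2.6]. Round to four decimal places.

2.9933

E[Z | W=x] = μ_Z + ρ(σ_Z/σ_W)(x − μ_W) for jointly normal variables.
E[Z | W=2.6] = 2.0 + (0.39)·(1.3/4.9)·(2.6 − (-7.0)) = 2.0 + (0.10347)·(9.6) = 2.9933.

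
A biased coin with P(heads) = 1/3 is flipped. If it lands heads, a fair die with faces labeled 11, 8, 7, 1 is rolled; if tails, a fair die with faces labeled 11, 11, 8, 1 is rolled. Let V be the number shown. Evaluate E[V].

E[V | heads] = (11+8+7+1)/4 = 27/4.
E[V | tails] = (11+11+8+1)/4 = 31/4.
E[V] = (1/3)·(27/4) + (2/3)·(31/4) = 89/12.

89/12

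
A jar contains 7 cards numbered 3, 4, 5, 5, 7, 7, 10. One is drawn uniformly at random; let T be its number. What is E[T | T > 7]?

P(T > 7) = 1/7.
Σ over the event: 10·1/7 = 10/7.
E[T | T > 7] = (10/7) / (1/7) = 10.

10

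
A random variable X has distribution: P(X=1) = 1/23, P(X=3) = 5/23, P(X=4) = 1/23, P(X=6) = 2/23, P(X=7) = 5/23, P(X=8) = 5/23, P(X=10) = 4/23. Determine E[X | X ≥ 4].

131/17

P(X ≥ 4) = 17/23.
Σ over the event: 4·1/23 + 6·2/23 + 7·5/23 + 8·5/23 + 10·4/23 = 131/23.
E[X | X ≥ 4] = (131/23) / (17/23) = 131/17.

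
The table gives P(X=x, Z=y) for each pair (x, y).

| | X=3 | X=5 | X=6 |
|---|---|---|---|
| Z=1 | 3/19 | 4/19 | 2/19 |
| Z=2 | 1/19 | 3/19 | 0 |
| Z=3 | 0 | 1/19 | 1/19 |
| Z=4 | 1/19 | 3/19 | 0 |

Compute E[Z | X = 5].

P(X = 5) = 11/19.
Σ Z·P over the event = 1·(4/19) + 2·(3/19) + 3·(1/19) + 4·(3/19) = 25/19.
E[Z | X = 5] = (25/19) / (11/19) = 25/11.

25/11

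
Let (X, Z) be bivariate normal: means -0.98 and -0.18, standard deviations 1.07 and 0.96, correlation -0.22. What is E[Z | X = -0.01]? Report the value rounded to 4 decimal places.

The regression of Z on X has slope ρ·σ_Z/σ_X and passes through (μ_X, μ_Z).
E[Z | X=-0.01] = -0.18 + (-0.22)·(0.96/1.07)·(-0.01 − (-0.98)) = -0.18 + (-0.19738)·(0.97) = -0.3715.

-0.3715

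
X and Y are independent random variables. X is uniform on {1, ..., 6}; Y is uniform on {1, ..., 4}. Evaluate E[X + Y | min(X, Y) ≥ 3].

Outcomes with min(X, Y) ≥ 3: (3,3), (3,4), (4,3), (4,4), (5,3), (5,4), (6,3), (6,4), each with probability 1/24.
E[X + Y | min(X, Y) ≥ 3] = (6 + 7 + 7 + 8 + 8 + 9 + 9 + 10) / 8 = 8.

8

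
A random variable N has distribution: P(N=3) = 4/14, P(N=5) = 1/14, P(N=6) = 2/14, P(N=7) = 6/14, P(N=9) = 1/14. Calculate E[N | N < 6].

17/5

P(N < 6) = 5/14.
Σ over the event: 3·2/7 + 5·1/14 = 17/14.
E[N | N < 6] = (17/14) / (5/14) = 17/5.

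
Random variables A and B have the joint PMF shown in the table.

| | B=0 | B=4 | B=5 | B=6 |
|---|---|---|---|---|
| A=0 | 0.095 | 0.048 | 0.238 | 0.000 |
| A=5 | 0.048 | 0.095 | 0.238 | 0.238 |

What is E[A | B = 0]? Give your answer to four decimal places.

1.6783

P(B = 0) = 0.143.
Σ A·P over the event = 0·(0.095) + 5·(0.048) = 0.240.
E[A | B = 0] = (0.240) / (0.143) = 1.6783.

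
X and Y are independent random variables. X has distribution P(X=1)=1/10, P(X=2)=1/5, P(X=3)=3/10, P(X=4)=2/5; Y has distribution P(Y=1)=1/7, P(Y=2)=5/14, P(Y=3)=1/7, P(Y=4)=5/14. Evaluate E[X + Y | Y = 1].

P(Y = 1) = 1/7.
Summing (X+Y)·P(x,y) over outcomes with Y = 1 gives 4/7.
E[X + Y | Y = 1] = (4/7) / (1/7) = 4.

4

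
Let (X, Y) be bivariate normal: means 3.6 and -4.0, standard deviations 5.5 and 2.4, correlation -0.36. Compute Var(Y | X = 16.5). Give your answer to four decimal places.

5.0135

The conditional variance in a bivariate normal is σ_Y²(1 − ρ²), independent of x.
Var(Y | X=16.5) = (2.4)²·(1 − (-0.36)²) = 5.76·0.8704 = 5.0135.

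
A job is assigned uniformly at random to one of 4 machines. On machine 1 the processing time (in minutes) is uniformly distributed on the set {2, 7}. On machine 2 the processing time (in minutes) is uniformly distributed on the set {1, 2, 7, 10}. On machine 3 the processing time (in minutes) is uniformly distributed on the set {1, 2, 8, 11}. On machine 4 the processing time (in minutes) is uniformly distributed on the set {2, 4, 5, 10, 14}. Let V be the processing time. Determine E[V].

11/2

E[V | machine 1] = (2+7)/2 = 9/2.
E[V | machine 2] = (1+2+7+10)/4 = 5.
E[V | machine 3] = (1+2+8+11)/4 = 11/2.
E[V | machine 4] = (2+4+5+10+14)/5 = 7.
By the law of total expectation,
E[V] = (1/4)·(9/2) + (1/4)·(5) + (1/4)·(11/2) + (1/4)·(7) = 11/2.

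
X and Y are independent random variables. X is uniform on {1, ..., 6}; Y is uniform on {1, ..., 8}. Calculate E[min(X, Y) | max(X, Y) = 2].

P(max(X, Y) = 2) = 1/16.
Summing min(X,Y)·P(x,y) over outcomes with max(X, Y) = 2 gives 1/12.
E[min(X, Y) | max(X, Y) = 2] = (1/12) / (1/16) = 4/3.

4/3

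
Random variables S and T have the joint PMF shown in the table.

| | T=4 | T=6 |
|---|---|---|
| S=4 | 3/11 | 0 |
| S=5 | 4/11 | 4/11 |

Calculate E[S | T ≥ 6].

5

P(T ≥ 6) = 4/11.
Σ S·P over the event = 5·(4/11) = 20/11.
E[S | T ≥ 6] = (20/11) / (4/11) = 5.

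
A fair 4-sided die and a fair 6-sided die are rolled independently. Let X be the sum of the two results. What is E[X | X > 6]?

8

P(X > 6) = 5/12.
Σ over the event: 7·1/6 + 8·1/8 + 9·1/12 + 10·1/24 = 10/3.
E[X | X > 6] = (10/3) / (5/12) = 8.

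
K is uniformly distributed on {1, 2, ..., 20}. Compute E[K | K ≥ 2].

P(K ≥ 2) = 19/20.
E[K | K ≥ 2] = (209/20) / (19/20) = 11.

11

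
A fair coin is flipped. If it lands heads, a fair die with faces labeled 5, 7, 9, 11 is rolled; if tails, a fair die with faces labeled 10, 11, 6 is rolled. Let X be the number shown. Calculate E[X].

17/2

E[X | heads] = (5+7+9+11)/4 = 8.
E[X | tails] = (10+11+6)/3 = 9.
E[X] = (1/2)·(8) + (1/2)·(9) = 17/2.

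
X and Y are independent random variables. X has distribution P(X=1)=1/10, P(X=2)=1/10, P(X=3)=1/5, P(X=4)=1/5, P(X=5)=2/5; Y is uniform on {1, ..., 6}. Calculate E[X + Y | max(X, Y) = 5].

207/26

P(max(X, Y) = 5) = 13/30.
Summing (X+Y)·P(x,y) over outcomes with max(X, Y) = 5 gives 69/20.
E[X + Y | max(X, Y) = 5] = (69/20) / (13/30) = 207/26.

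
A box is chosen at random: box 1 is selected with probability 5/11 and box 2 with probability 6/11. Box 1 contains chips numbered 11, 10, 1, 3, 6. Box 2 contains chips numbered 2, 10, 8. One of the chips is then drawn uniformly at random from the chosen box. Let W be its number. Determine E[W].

71/11

E[W | box 1] = (11+10+1+3+6)/5 = 31/5.
E[W | box 2] = (2+10+8)/3 = 20/3.
E[W] = (5/11)·(31/5) + (6/11)·(20/3) = 71/11.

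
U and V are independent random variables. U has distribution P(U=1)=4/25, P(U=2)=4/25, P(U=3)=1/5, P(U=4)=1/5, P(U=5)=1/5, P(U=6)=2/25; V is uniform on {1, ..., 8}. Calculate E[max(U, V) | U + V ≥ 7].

P(U + V ≥ 7) = 67/100.
Summing max(U,V)·P(x,y) over outcomes with U + V ≥ 7 gives 163/40.
E[max(U, V) | U + V ≥ 7] = (163/40) / (67/100) = 815/134.

815/134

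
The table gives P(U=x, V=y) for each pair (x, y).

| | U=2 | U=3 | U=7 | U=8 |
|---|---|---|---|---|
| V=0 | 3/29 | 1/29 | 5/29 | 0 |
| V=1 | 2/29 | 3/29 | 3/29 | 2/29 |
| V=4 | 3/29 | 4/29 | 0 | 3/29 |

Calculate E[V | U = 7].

3/8

P(U = 7) = 8/29.
Σ V·P over the event = 0·(5/29) + 1·(3/29) = 3/29.
E[V | U = 7] = (3/29) / (8/29) = 3/8.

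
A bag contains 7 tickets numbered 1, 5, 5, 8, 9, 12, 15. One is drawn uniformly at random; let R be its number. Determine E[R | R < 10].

28/5

P(R < 10) = 5/7.
Σ over the event: 1·1/7 + 5·2/7 + 8·1/7 + 9·1/7 = 4.
E[R | R < 10] = (4) / (5/7) = 28/5.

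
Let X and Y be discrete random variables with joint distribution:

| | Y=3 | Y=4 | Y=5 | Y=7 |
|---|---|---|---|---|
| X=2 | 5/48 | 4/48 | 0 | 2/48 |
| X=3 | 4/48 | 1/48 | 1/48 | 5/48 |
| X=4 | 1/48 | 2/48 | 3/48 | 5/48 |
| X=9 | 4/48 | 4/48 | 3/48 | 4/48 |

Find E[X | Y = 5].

P(Y = 5) = 7/48.
Σ X·P over the event = 3·(1/48) + 4·(3/48) + 9·(3/48) = 7/8.
E[X | Y = 5] = (7/8) / (7/48) = 6.

6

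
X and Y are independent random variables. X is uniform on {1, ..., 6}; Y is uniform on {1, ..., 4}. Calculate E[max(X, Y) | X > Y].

32/7

P(X > Y) = 7/12.
Summing max(X,Y)·P(x,y) over outcomes with X > Y gives 8/3.
E[max(X, Y) | X > Y] = (8/3) / (7/12) = 32/7.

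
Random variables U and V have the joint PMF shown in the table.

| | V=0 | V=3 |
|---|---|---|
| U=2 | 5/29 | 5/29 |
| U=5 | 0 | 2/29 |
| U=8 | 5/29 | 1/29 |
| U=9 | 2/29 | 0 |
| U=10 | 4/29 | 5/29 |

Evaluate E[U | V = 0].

27/4

P(V = 0) = 16/29.
Σ U·P over the event = 2·(5/29) + 8·(5/29) + 9·(2/29) + 10·(4/29) = 108/29.
E[U | V = 0] = (108/29) / (16/29) = 27/4.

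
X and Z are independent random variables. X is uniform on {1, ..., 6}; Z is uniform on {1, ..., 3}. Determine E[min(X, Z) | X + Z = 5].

5/3

Outcomes with X + Z = 5: (2,3), (3,2), (4,1), each with probability 1/18.
E[min(X, Z) | X + Z = 5] = (2 + 2 + 1) / 3 = 5/3.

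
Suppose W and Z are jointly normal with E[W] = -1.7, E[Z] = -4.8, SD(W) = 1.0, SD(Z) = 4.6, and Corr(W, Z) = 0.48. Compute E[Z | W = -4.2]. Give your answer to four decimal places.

For a bivariate normal, E[Z | W=x] = μ_Z + ρ·(σ_Z/σ_W)·(x − μ_W).
E[Z | W=-4.2] = -4.8 + (0.48)·(4.6/1.0)·(-4.2 − (-1.7)) = -4.8 + (2.208)·(-2.5) = -10.3200.

-10.3200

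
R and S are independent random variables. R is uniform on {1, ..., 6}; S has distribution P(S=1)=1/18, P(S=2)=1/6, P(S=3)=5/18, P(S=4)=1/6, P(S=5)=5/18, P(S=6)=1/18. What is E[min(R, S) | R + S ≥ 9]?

127/30

P(R + S ≥ 9) = 5/18.
Summing min(R,S)·P(x,y) over outcomes with R + S ≥ 9 gives 127/108.
E[min(R, S) | R + S ≥ 9] = (127/108) / (5/18) = 127/30.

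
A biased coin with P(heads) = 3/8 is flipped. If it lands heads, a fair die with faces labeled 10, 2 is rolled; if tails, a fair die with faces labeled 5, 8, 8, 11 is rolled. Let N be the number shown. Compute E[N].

E[N | heads] = (10+2)/2 = 6.
E[N | tails] = (5+8+8+11)/4 = 8.
E[N] = (3/8)·(6) + (5/8)·(8) = 29/4.

29/4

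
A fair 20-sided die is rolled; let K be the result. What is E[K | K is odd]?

10

Given K is odd, K is equally likely to be any of {1, 3, 5, 7, 9, 11, 13, 15, 17, 19}.
E[K | K is odd] = (1 + 3 + 5 + 7 + 9 + 11 + 13 + 15 + 17 + 19) / 10 = 10.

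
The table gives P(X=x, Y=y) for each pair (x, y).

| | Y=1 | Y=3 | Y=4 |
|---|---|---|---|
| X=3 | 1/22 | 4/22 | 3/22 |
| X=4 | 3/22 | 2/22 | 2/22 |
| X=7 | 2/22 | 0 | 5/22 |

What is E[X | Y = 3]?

P(Y = 3) = 3/11.
Σ X·P over the event = 3·(4/22) + 4·(2/22) = 10/11.
E[X | Y = 3] = (10/11) / (3/11) = 10/3.

10/3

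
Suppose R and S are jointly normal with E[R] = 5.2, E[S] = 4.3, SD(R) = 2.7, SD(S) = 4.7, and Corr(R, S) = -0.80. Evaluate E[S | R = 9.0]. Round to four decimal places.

E[S | R=x] = μ_S + ρ(σ_S/σ_R)(x − μ_R) for jointly normal variables.
E[S | R=9.0] = 4.3 + (-0.80)·(4.7/2.7)·(9.0 − (5.2)) = 4.3 + (-1.3926)·(3.8) = -0.9919.

-0.9919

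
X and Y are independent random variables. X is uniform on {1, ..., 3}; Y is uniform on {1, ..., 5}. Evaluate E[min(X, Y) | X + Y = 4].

Outcomes with X + Y = 4: (1,3), (2,2), (3,1), each with probability 1/15.
E[min(X, Y) | X + Y = 4] = (1 + 2 + 1) / 3 = 4/3.

4/3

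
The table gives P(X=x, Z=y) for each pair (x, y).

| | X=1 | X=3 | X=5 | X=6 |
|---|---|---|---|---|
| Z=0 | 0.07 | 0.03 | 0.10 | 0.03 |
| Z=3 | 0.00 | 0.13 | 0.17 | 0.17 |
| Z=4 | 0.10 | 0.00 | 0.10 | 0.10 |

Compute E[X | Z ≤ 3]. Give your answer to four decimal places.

P(Z ≤ 3) = 0.70.
Σ X·P over the event = 1·(0.07) + 3·(0.03) + 3·(0.13) + 5·(0.10) + 5·(0.17) + 6·(0.03) + 6·(0.17) = 3.10.
E[X | Z ≤ 3] = (3.10) / (0.70) = 4.4286.

4.4286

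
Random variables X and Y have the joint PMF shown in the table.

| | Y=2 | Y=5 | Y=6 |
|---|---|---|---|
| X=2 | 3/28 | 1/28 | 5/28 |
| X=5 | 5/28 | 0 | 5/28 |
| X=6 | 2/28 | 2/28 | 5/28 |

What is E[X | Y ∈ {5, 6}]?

P(Y ∈ {5, 6}) = 9/14.
Σ X·P over the event = 2·(1/28) + 2·(5/28) + 5·(5/28) + 6·(2/28) + 6·(5/28) = 79/28.
E[X | Y ∈ {5, 6}] = (79/28) / (9/14) = 79/18.

79/18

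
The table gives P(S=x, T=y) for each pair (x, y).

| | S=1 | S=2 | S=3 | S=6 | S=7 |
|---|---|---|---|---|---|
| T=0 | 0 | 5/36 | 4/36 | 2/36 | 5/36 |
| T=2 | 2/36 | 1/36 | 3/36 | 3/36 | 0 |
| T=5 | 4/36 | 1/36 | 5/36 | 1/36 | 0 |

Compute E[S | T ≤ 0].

P(T ≤ 0) = 4/9.
Summing S·P(S=x,T=y) over the conditioning event gives 23/12.
E[S | T ≤ 0] = (23/12) / (4/9) = 69/16.

69/16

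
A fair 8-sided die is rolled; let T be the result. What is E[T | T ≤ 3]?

2

Given T ≤ 3, T is equally likely to be any of {1, 2, 3}.
E[T | T ≤ 3] = (1 + 2 + 3) / 3 = 2.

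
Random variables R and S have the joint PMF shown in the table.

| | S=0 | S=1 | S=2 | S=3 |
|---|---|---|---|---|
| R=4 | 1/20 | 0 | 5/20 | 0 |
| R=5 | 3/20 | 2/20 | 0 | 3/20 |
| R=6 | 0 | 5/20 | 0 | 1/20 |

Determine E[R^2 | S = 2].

16

P(S = 2) = 1/4.
Σ R^2·P over the event = 16·(5/20) = 4.
E[R^2 | S = 2] = (4) / (1/4) = 16.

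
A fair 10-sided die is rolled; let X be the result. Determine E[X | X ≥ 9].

19/2

Given X ≥ 9, X is equally likely to be any of {9, 10}.
E[X | X ≥ 9] = (9 + 10) / 2 = 19/2.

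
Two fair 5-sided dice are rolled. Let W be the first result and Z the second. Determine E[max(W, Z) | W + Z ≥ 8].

29/6

Outcomes with W + Z ≥ 8: (3,5), (4,4), (4,5), (5,3), (5,4), (5,5), each with probability 1/25.
E[max(W, Z) | W + Z ≥ 8] = (5 + 4 + 5 + 5 + 5 + 5) / 6 = 29/6.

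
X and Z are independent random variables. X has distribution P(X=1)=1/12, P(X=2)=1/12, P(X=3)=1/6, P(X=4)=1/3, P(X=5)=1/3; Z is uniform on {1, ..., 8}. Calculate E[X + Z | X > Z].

71/11

P(X > Z) = 11/32.
Summing (X+Z)·P(x,y) over outcomes with X > Z gives 71/32.
E[X + Z | X > Z] = (71/32) / (11/32) = 71/11.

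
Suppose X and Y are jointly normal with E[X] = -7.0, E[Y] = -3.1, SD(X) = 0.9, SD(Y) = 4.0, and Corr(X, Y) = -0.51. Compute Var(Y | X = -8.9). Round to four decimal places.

Var(Y | X=x) = (1 − ρ²)·σ_Y².
Var(Y | X=-8.9) = (4.0)²·(1 − (-0.51)²) = 16·0.7399 = 11.8384.

11.8384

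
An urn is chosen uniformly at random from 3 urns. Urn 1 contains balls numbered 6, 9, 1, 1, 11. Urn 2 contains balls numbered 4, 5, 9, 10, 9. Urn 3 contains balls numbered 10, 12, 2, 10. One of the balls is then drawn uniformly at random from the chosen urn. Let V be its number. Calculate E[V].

43/6

E[V | urn 1] = (6+9+1+1+11)/5 = 28/5.
E[V | urn 2] = (4+5+9+10+9)/5 = 37/5.
E[V | urn 3] = (10+12+2+10)/4 = 17/2.
E[V] = (1/3)·(28/5) + (1/3)·(37/5) + (1/3)·(17/2) = 43/6.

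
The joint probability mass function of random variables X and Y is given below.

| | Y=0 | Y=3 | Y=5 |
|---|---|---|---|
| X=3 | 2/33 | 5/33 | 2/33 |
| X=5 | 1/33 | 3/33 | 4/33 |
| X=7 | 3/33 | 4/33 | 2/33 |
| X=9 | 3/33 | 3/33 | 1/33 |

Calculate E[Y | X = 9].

P(X = 9) = 7/33.
Summing Y·P(X=x,Y=y) over the conditioning event gives 14/33.
E[Y | X = 9] = (14/33) / (7/33) = 2.

2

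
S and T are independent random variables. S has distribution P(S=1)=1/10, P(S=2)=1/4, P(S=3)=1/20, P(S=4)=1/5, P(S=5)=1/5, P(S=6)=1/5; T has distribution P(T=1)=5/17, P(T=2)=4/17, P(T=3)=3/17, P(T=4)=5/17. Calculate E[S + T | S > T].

P(S > T) = 109/170.
Summing (S+T)·P(x,y) over outcomes with S > T gives 87/20.
E[S + T | S > T] = (87/20) / (109/170) = 1479/218.

1479/218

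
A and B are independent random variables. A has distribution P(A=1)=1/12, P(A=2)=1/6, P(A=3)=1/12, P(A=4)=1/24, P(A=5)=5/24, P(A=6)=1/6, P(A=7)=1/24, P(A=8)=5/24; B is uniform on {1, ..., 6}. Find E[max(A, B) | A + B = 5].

P(A + B = 5) = 1/16.
Summing max(A,B)·P(x,y) over outcomes with A + B = 5 gives 5/24.
E[max(A, B) | A + B = 5] = (5/24) / (1/16) = 10/3.

10/3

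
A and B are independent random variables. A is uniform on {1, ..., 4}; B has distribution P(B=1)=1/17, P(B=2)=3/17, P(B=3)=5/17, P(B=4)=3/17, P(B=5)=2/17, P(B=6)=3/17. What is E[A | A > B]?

P(A > B) = 7/34.
Summing A·P(x,y) over outcomes with A > B gives 25/34.
E[A | A > B] = (25/34) / (7/34) = 25/7.

25/7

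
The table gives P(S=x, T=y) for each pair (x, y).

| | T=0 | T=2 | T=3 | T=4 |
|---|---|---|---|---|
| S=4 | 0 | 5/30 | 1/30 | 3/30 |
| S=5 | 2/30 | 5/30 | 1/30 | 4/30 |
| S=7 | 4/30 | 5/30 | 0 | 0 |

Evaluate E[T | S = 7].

P(S = 7) = 3/10.
Σ T·P over the event = 0·(4/30) + 2·(5/30) = 1/3.
E[T | S = 7] = (1/3) / (3/10) = 10/9.

10/9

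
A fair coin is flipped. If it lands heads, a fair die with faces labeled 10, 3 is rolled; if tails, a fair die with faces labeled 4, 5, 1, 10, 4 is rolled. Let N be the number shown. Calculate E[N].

E[N | heads] = (10+3)/2 = 13/2.
E[N | tails] = (4+5+1+10+4)/5 = 24/5.
By the law of total expectation,
E[N] = (1/2)·(13/2) + (1/2)·(24/5) = 113/20.

113/20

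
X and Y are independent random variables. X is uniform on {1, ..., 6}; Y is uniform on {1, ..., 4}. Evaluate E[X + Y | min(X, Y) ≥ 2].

7

P(min(X, Y) ≥ 2) = 5/8.
Summing (X+Y)·P(x,y) over outcomes with min(X, Y) ≥ 2 gives 35/8.
E[X + Y | min(X, Y) ≥ 2] = (35/8) / (5/8) = 7.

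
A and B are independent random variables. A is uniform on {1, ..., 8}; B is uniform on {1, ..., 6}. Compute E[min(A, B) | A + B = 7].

P(A + B = 7) = 1/8.
Summing min(A,B)·P(x,y) over outcomes with A + B = 7 gives 1/4.
E[min(A, B) | A + B = 7] = (1/4) / (1/8) = 2.

2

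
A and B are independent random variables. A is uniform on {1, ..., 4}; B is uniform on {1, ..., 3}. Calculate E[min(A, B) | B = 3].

Outcomes with B = 3: (1,3), (2,3), (3,3), (4,3), each with probability 1/12.
E[min(A, B) | B = 3] = (1 + 2 + 3 + 3) / 4 = 9/4.

9/4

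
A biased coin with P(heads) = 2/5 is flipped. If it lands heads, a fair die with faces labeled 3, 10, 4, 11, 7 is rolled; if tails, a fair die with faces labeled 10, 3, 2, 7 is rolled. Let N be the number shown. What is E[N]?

61/10

E[N | heads] = (3+10+4+11+7)/5 = 7.
E[N | tails] = (10+3+2+7)/4 = 11/2.
E[N] = (2/5)·(7) + (3/5)·(11/2) = 61/10.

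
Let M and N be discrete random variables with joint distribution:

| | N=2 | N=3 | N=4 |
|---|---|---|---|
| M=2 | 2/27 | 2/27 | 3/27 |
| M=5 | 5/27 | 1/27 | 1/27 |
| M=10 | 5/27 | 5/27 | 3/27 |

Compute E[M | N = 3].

P(N = 3) = 8/27.
Σ M·P over the event = 2·(2/27) + 5·(1/27) + 10·(5/27) = 59/27.
E[M | N = 3] = (59/27) / (8/27) = 59/8.

59/8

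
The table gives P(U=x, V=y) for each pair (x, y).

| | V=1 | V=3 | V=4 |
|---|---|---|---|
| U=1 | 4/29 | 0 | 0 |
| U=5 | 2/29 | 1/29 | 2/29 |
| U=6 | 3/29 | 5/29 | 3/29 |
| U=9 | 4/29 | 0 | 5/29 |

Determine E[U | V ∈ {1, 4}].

141/23

P(V ∈ {1, 4}) = 23/29.
Summing U·P(U=x,V=y) over the conditioning event gives 141/29.
E[U | V ∈ {1, 4}] = (141/29) / (23/29) = 141/23.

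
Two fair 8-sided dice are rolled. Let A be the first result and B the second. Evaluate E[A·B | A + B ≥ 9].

181/6

P(A + B ≥ 9) = 9/16.
Summing AB·P(x,y) over outcomes with A + B ≥ 9 gives 543/32.
E[A·B | A + B ≥ 9] = (543/32) / (9/16) = 181/6.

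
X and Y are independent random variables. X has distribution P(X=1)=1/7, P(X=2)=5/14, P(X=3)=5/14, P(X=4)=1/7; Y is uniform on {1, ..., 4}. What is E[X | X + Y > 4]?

P(X + Y > 4) = 5/8.
Summing X·P(x,y) over outcomes with X + Y > 4 gives 99/56.
E[X | X + Y > 4] = (99/56) / (5/8) = 99/35.

99/35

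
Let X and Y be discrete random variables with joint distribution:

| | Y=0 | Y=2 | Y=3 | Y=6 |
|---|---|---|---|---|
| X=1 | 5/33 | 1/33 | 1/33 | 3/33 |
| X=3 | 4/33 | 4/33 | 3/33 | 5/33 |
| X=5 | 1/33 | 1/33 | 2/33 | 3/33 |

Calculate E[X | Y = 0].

11/5

P(Y = 0) = 10/33.
Summing X·P(X=x,Y=y) over the conditioning event gives 2/3.
E[X | Y = 0] = (2/3) / (10/33) = 11/5.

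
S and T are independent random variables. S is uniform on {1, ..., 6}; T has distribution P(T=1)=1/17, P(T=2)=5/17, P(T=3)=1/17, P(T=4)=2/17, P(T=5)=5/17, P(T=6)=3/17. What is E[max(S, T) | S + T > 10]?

P(S + T > 10) = 11/102.
Summing max(S,T)·P(x,y) over outcomes with S + T > 10 gives 11/17.
E[max(S, T) | S + T > 10] = (11/17) / (11/102) = 6.

6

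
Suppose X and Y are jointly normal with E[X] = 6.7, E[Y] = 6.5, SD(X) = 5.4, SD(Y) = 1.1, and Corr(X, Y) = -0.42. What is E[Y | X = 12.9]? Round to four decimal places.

5.9696

E[Y | X=x] = μ_Y + ρ(σ_Y/σ_X)(x − μ_X) for jointly normal variables.
E[Y | X=12.9] = 6.5 + (-0.42)·(1.1/5.4)·(12.9 − (6.7)) = 6.5 + (-0.085556)·(6.2) = 5.9696.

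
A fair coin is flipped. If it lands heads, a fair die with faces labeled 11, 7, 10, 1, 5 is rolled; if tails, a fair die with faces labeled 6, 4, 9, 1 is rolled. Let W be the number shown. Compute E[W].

E[W | heads] = (11+7+10+1+5)/5 = 34/5.
E[W | tails] = (6+4+9+1)/4 = 5.
E[W] = (1/2)·(34/5) + (1/2)·(5) = 59/10.

59/10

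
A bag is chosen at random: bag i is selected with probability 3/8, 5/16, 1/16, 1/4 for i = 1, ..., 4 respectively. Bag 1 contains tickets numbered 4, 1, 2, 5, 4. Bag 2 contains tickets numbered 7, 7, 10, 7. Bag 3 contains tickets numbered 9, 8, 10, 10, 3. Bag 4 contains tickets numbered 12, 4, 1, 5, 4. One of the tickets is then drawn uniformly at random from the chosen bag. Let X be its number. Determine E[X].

E[X | bag 1] = (4+1+2+5+4)/5 = 16/5.
E[X | bag 2] = (7+7+10+7)/4 = 31/4.
E[X | bag 3] = (9+8+10+10+3)/5 = 8.
E[X | bag 4] = (12+4+1+5+4)/5 = 26/5.
E[X] = (3/8)·(16/5) + (5/16)·(31/4) + (1/16)·(8) + (1/4)·(26/5) = 347/64.

347/64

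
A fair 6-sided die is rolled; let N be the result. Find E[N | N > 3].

5

Given N > 3, N is equally likely to be any of {4, 5, 6}.
E[N | N > 3] = (4 + 5 + 6) / 3 = 5.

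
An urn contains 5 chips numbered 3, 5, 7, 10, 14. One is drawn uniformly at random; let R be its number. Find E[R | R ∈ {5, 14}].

P(R ∈ {5, 14}) = 2/5.
Σ over the event: 5·1/5 + 14·1/5 = 19/5.
E[R | R ∈ {5, 14}] = (19/5) / (2/5) = 19/2.

19/2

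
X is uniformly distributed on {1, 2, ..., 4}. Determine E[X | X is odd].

Given X is odd, X is equally likely to be any of {1, 3}.
E[X | X is odd] = (1 + 3) / 2 = 2.

2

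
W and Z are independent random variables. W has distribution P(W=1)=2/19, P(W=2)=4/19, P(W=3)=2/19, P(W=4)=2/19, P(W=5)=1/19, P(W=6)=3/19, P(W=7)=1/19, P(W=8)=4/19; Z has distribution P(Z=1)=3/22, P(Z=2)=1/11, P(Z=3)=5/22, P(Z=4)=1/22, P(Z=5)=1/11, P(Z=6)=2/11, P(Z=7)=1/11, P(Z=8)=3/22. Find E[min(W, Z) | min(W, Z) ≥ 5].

604/99

P(min(W, Z) ≥ 5) = 9/38.
Summing min(W,Z)·P(x,y) over outcomes with min(W, Z) ≥ 5 gives 302/209.
E[min(W, Z) | min(W, Z) ≥ 5] = (302/209) / (9/38) = 604/99.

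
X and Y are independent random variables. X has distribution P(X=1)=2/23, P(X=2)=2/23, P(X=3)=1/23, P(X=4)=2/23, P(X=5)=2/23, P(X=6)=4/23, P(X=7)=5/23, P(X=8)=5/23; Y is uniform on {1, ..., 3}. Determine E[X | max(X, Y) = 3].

P(max(X, Y) = 3) = 7/69.
Summing X·P(x,y) over outcomes with max(X, Y) = 3 gives 5/23.
E[X | max(X, Y) = 3] = (5/23) / (7/69) = 15/7.

15/7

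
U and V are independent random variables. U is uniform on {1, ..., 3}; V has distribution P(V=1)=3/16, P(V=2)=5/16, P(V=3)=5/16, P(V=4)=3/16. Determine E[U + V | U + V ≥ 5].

P(U + V ≥ 5) = 1/2.
Summing (U+V)·P(x,y) over outcomes with U + V ≥ 5 gives 67/24.
E[U + V | U + V ≥ 5] = (67/24) / (1/2) = 67/12.

67/12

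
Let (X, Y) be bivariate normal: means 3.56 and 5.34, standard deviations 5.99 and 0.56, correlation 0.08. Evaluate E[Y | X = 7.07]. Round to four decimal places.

5.3663

The regression of Y on X has slope ρ·σ_Y/σ_X and passes through (μ_X, μ_Y).
E[Y | X=7.07] = 5.34 + (0.08)·(0.56/5.99)·(7.07 − (3.56)) = 5.34 + (0.0074791)·(3.51) = 5.3663.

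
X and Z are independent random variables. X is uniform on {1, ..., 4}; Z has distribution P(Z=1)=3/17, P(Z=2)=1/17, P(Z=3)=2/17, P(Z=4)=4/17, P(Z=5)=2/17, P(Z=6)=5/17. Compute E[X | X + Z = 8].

32/11

P(X + Z = 8) = 11/68.
Summing X·P(x,y) over outcomes with X + Z = 8 gives 8/17.
E[X | X + Z = 8] = (8/17) / (11/68) = 32/11.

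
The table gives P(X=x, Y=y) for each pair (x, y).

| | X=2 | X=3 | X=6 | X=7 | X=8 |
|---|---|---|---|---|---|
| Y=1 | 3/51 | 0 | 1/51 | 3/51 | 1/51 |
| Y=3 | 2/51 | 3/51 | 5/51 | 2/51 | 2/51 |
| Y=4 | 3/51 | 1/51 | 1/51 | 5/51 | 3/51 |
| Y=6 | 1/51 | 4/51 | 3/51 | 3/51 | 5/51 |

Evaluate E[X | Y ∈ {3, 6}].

83/15

P(Y ∈ {3, 6}) = 10/17.
Summing X·P(X=x,Y=y) over the conditioning event gives 166/51.
E[X | Y ∈ {3, 6}] = (166/51) / (10/17) = 83/15.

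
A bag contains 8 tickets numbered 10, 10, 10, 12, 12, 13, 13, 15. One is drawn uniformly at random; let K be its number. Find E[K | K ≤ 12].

P(K ≤ 12) = 5/8.
Σ over the event: 10·3/8 + 12·1/4 = 27/4.
E[K | K ≤ 12] = (27/4) / (5/8) = 54/5.

54/5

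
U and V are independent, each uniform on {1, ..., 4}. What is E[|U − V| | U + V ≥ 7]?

P(U + V ≥ 7) = 3/16.
Summing |U−V|·P(x,y) over outcomes with U + V ≥ 7 gives 1/8.
E[|U − V| | U + V ≥ 7] = (1/8) / (3/16) = 2/3.

2/3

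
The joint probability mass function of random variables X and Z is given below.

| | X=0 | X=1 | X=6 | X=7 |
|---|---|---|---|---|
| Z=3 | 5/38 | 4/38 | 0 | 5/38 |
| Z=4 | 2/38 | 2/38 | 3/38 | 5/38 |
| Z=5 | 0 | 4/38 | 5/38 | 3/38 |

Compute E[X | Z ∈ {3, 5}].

47/13

P(Z ∈ {3, 5}) = 13/19.
Σ X·P over the event = 0·(5/38) + 1·(4/38) + 1·(4/38) + 6·(5/38) + 7·(5/38) + 7·(3/38) = 47/19.
E[X | Z ∈ {3, 5}] = (47/19) / (13/19) = 47/13.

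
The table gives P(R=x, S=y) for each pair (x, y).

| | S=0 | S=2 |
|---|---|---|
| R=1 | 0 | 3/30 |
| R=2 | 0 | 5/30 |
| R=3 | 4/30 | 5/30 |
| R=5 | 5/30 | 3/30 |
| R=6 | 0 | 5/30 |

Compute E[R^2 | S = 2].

P(S = 2) = 7/10.
Summing R^2·P(R=x,S=y) over the conditioning event gives 323/30.
E[R^2 | S = 2] = (323/30) / (7/10) = 323/21.

323/21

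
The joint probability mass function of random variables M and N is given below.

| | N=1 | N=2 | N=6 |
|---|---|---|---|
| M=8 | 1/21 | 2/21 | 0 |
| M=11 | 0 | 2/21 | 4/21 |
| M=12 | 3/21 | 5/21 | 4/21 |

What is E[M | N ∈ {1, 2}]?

142/13

P(N ∈ {1, 2}) = 13/21.
Summing M·P(M=x,N=y) over the conditioning event gives 142/21.
E[M | N ∈ {1, 2}] = (142/21) / (13/21) = 142/13.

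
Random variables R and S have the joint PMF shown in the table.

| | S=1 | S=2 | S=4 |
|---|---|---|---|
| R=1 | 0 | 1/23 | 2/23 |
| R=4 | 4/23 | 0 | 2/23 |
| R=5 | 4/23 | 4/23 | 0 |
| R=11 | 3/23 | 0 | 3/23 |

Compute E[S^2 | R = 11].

17/2

P(R = 11) = 6/23.
Σ S^2·P over the event = 1·(3/23) + 16·(3/23) = 51/23.
E[S^2 | R = 11] = (51/23) / (6/23) = 17/2.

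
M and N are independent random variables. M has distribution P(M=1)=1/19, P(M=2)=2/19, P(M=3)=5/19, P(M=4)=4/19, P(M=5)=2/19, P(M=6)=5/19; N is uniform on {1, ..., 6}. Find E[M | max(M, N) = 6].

P(max(M, N) = 6) = 22/57.
Summing M·P(x,y) over outcomes with max(M, N) = 6 gives 113/57.
E[M | max(M, N) = 6] = (113/57) / (22/57) = 113/22.

113/22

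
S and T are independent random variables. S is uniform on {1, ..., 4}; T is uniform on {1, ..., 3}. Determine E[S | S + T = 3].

3/2

Outcomes with S + T = 3: (1,2), (2,1), each with probability 1/12.
E[S | S + T = 3] = (1 + 2) / 2 = 3/2.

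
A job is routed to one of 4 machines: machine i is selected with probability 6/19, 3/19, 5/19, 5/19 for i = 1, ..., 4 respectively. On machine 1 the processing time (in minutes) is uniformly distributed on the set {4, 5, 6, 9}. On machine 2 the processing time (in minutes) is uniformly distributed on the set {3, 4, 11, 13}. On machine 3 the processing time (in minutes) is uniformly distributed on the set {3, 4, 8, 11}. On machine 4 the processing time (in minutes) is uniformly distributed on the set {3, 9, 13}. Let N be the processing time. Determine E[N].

1601/228

E[N | machine 1] = (4+5+6+9)/4 = 6.
E[N | machine 2] = (3+4+11+13)/4 = 31/4.
E[N | machine 3] = (3+4+8+11)/4 = 13/2.
E[N | machine 4] = (3+9+13)/3 = 25/3.
By the law of total expectation,
E[N] = (6/19)·(6) + (3/19)·(31/4) + (5/19)·(13/2) + (5/19)·(25/3) = 1601/228.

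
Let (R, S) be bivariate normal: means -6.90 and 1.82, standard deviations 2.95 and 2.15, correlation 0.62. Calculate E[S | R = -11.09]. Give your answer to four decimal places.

-0.0733

For a bivariate normal, E[S | R=x] = μ_S + ρ·(σ_S/σ_R)·(x − μ_R).
E[S | R=-11.09] = 1.82 + (0.62)·(2.15/2.95)·(-11.09 − (-6.90)) = 1.82 + (0.45186)·(-4.19) = -0.0733.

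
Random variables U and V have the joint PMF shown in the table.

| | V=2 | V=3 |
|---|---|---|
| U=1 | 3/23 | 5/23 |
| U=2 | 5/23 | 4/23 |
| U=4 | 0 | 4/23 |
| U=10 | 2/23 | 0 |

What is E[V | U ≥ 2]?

38/15

P(U ≥ 2) = 15/23.
Σ V·P over the event = 2·(5/23) + 3·(4/23) + 3·(4/23) + 2·(2/23) = 38/23.
E[V | U ≥ 2] = (38/23) / (15/23) = 38/15.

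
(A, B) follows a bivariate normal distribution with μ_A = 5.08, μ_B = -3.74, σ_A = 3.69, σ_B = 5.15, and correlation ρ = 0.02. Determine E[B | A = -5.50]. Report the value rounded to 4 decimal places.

E[B | A=x] = μ_B + ρ(σ_B/σ_A)(x − μ_A) for jointly normal variables.
E[B | A=-5.50] = -3.74 + (0.02)·(5.15/3.69)·(-5.50 − (5.08)) = -3.74 + (0.027913)·(-10.58) = -4.0353.

-4.0353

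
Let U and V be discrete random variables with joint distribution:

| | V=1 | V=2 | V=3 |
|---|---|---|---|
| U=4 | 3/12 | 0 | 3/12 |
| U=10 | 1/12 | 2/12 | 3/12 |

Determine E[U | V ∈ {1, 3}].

P(V ∈ {1, 3}) = 5/6.
Σ U·P over the event = 4·(3/12) + 4·(3/12) + 10·(1/12) + 10·(3/12) = 16/3.
E[U | V ∈ {1, 3}] = (16/3) / (5/6) = 32/5.

32/5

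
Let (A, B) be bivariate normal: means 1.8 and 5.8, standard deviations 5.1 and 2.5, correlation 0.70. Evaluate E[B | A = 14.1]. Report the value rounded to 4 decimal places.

10.0206

The regression of B on A has slope ρ·σ_B/σ_A and passes through (μ_A, μ_B).
E[B | A=14.1] = 5.8 + (0.70)·(2.5/5.1)·(14.1 − (1.8)) = 5.8 + (0.34314)·(12.3) = 10.0206.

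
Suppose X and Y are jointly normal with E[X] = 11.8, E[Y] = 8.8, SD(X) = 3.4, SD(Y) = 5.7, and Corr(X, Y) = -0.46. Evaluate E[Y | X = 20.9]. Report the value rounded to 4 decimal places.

E[Y | X=x] = μ_Y + ρ(σ_Y/σ_X)(x − μ_X) for jointly normal variables.
E[Y | X=20.9] = 8.8 + (-0.46)·(5.7/3.4)·(20.9 − (11.8)) = 8.8 + (-0.77118)·(9.1) = 1.7823.

1.7823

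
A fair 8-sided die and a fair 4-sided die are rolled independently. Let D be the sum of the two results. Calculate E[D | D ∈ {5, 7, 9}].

7

P(D ∈ {5, 7, 9}) = 3/8.
Σ over the event: 5·1/8 + 7·1/8 + 9·1/8 = 21/8.
E[D | D ∈ {5, 7, 9}] = (21/8) / (3/8) = 7.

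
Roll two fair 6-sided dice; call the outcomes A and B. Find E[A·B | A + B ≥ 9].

49/2

Outcomes with A + B ≥ 9: (3,6), (4,5), (4,6), (5,4), (5,5), (5,6), (6,3), (6,4), (6,5), (6,6), each with probability 1/36.
E[A·B | A + B ≥ 9] = (18 + 20 + 24 + 20 + 25 + 30 + 18 + 24 + 30 + 36) / 10 = 49/2.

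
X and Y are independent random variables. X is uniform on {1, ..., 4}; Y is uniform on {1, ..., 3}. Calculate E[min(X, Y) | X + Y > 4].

P(X + Y > 4) = 1/2.
Summing min(X,Y)·P(x,y) over outcomes with X + Y > 4 gives 13/12.
E[min(X, Y) | X + Y > 4] = (13/12) / (1/2) = 13/6.

13/6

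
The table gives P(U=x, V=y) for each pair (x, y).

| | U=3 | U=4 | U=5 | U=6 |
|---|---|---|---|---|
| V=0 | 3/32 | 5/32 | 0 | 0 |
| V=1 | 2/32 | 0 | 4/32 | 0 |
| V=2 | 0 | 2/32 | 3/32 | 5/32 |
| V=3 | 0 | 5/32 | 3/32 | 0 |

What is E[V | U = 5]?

19/10

P(U = 5) = 5/16.
Σ V·P over the event = 1·(4/32) + 2·(3/32) + 3·(3/32) = 19/32.
E[V | U = 5] = (19/32) / (5/16) = 19/10.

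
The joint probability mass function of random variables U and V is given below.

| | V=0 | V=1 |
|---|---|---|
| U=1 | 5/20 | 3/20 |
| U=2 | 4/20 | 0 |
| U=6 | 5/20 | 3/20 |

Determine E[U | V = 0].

P(V = 0) = 7/10.
Σ U·P over the event = 1·(5/20) + 2·(4/20) + 6·(5/20) = 43/20.
E[U | V = 0] = (43/20) / (7/10) = 43/14.

43/14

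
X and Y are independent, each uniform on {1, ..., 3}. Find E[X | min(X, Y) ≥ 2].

Outcomes with min(X, Y) ≥ 2: (2,2), (2,3), (3,2), (3,3), each with probability 1/9.
E[X | min(X, Y) ≥ 2] = (2 + 2 + 3 + 3) / 4 = 5/2.

5/2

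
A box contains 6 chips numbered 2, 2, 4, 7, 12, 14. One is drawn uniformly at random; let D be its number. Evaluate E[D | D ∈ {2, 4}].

P(D ∈ {2, 4}) = 1/2.
Σ over the event: 2·1/3 + 4·1/6 = 4/3.
E[D | D ∈ {2, 4}] = (4/3) / (1/2) = 8/3.

8/3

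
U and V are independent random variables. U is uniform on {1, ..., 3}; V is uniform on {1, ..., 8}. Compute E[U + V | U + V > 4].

P(U + V > 4) = 3/4.
Summing (U+V)·P(x,y) over outcomes with U + V > 4 gives 17/3.
E[U + V | U + V > 4] = (17/3) / (3/4) = 68/9.

68/9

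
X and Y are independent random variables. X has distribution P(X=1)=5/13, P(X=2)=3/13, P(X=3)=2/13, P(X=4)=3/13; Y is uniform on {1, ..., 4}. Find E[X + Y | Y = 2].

P(Y = 2) = 1/4.
Summing (X+Y)·P(x,y) over outcomes with Y = 2 gives 55/52.
E[X + Y | Y = 2] = (55/52) / (1/4) = 55/13.

55/13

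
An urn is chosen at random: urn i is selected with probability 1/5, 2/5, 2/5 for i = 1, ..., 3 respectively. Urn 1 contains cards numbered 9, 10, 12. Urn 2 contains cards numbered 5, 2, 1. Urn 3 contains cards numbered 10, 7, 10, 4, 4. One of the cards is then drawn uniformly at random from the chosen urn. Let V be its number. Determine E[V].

E[V | urn 1] = (9+10+12)/3 = 31/3.
E[V | urn 2] = (5+2+1)/3 = 8/3.
E[V | urn 3] = (10+7+10+4+4)/5 = 7.
E[V] = (1/5)·(31/3) + (2/5)·(8/3) + (2/5)·(7) = 89/15.

89/15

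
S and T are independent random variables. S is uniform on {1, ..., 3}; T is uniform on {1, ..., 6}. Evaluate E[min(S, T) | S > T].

Outcomes with S > T: (2,1), (3,1), (3,2), each with probability 1/18.
E[min(S, T) | S > T] = (1 + 1 + 2) / 3 = 4/3.

4/3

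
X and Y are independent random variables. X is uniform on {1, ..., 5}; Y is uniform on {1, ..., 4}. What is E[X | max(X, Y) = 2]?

5/3

P(max(X, Y) = 2) = 3/20.
Summing X·P(x,y) over outcomes with max(X, Y) = 2 gives 1/4.
E[X | max(X, Y) = 2] = (1/4) / (3/20) = 5/3.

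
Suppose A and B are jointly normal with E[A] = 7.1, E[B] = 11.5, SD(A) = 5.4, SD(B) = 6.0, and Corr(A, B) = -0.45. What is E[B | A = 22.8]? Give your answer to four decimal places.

3.6500

The regression of B on A has slope ρ·σ_B/σ_A and passes through (μ_A, μ_B).
E[B | A=22.8] = 11.5 + (-0.45)·(6.0/5.4)·(22.8 − (7.1)) = 11.5 + (-0.5)·(15.7) = 3.6500.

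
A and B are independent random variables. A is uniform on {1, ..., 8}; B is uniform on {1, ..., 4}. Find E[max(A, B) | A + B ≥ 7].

P(A + B ≥ 7) = 9/16.
Summing max(A,B)·P(x,y) over outcomes with A + B ≥ 7 gives 111/32.
E[max(A, B) | A + B ≥ 7] = (111/32) / (9/16) = 37/6.

37/6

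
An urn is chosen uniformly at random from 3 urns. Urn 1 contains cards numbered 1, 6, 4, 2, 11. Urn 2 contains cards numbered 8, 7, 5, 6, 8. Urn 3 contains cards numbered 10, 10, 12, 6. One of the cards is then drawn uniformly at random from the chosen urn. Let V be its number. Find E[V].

E[V | urn 1] = (1+6+4+2+11)/5 = 24/5.
E[V | urn 2] = (8+7+5+6+8)/5 = 34/5.
E[V | urn 3] = (10+10+12+6)/4 = 19/2.
E[V] = (1/3)·(24/5) + (1/3)·(34/5) + (1/3)·(19/2) = 211/30.

211/30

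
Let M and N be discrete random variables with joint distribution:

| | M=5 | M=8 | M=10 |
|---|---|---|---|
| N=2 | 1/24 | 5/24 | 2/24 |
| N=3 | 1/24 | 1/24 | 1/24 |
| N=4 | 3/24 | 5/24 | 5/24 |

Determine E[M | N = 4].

105/13

P(N = 4) = 13/24.
Σ M·P over the event = 5·(3/24) + 8·(5/24) + 10·(5/24) = 35/8.
E[M | N = 4] = (35/8) / (13/24) = 105/13.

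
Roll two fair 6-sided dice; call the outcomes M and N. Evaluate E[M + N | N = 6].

Outcomes with N = 6: (1,6), (2,6), (3,6), (4,6), (5,6), (6,6), each with probability 1/36.
E[M + N | N = 6] = (7 + 8 + 9 + 10 + 11 + 12) / 6 = 19/2.

19/2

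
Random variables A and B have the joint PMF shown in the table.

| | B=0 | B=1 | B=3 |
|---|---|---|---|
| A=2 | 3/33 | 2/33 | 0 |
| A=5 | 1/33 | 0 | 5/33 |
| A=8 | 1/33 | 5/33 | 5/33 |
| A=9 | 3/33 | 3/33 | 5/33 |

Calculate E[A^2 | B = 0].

P(B = 0) = 8/33.
Summing A^2·P(A=x,B=y) over the conditioning event gives 344/33.
E[A^2 | B = 0] = (344/33) / (8/33) = 43.

43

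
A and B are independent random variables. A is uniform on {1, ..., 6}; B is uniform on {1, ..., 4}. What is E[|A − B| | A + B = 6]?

2

Outcomes with A + B = 6: (2,4), (3,3), (4,2), (5,1), each with probability 1/24.
E[|A − B| | A + B = 6] = (2 + 0 + 2 + 4) / 4 = 2.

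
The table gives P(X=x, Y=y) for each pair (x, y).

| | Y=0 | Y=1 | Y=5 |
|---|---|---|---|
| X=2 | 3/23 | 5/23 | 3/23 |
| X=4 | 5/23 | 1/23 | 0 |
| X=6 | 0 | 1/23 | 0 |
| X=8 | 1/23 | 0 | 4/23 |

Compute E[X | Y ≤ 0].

34/9

P(Y ≤ 0) = 9/23.
Summing X·P(X=x,Y=y) over the conditioning event gives 34/23.
E[X | Y ≤ 0] = (34/23) / (9/23) = 34/9.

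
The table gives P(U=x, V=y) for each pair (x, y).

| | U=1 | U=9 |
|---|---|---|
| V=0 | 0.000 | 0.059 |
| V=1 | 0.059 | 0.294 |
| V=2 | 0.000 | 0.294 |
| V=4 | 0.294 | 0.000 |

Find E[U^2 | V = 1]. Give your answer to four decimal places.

P(V = 1) = 0.353.
Σ U^2·P over the event = 1·(0.059) + 81·(0.294) = 23.873.
E[U^2 | V = 1] = (23.873) / (0.353) = 67.6289.

67.6289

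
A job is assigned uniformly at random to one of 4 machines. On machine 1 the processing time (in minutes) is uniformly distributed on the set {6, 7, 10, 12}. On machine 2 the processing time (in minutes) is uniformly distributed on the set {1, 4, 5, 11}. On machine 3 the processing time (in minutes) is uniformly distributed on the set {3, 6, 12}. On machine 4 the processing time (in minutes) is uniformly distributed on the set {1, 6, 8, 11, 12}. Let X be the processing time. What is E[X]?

143/20

E[X | machine 1] = (6+7+10+12)/4 = 35/4.
E[X | machine 2] = (1+4+5+11)/4 = 21/4.
E[X | machine 3] = (3+6+12)/3 = 7.
E[X | machine 4] = (1+6+8+11+12)/5 = 38/5.
E[X] = (1/4)·(35/4) + (1/4)·(21/4) + (1/4)·(7) + (1/4)·(38/5) = 143/20.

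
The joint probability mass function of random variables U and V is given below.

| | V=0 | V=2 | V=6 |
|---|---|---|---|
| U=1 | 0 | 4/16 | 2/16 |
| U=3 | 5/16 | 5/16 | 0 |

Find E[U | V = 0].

P(V = 0) = 5/16.
Σ U·P over the event = 3·(5/16) = 15/16.
E[U | V = 0] = (15/16) / (5/16) = 3.

3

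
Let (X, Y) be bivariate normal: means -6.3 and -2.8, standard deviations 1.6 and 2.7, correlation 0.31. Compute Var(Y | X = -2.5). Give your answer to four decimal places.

Var(Y | X=x) = (1 − ρ²)·σ_Y².
Var(Y | X=-2.5) = (2.7)²·(1 − (0.31)²) = 7.29·0.9039 = 6.5894.

6.5894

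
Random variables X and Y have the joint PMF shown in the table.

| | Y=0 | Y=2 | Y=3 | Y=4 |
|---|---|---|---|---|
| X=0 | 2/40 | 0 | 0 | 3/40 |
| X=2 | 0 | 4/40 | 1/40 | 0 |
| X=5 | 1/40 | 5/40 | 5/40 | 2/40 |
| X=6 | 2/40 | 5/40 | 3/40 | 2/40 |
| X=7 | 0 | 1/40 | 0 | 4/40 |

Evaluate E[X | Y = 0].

17/5

P(Y = 0) = 1/8.
Σ X·P over the event = 0·(2/40) + 5·(1/40) + 6·(2/40) = 17/40.
E[X | Y = 0] = (17/40) / (1/8) = 17/5.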